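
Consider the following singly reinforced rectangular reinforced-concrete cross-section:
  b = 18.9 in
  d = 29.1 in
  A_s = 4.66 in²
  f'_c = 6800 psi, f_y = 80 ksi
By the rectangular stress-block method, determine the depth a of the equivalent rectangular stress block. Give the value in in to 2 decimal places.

T = A_s f_y = 4.66 × 80 = 372.8 kips.
a = T/(0.85 f'_c b) = 372.8/(0.85 × 6.8 × 18.9) = 3.41 in.

a ≈ 3.41 in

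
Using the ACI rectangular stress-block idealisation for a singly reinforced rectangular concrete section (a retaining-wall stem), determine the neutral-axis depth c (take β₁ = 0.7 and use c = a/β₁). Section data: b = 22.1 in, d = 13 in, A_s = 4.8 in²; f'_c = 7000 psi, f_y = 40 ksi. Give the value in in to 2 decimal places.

T = A_s f_y = 4.8 × 40 = 192 kips.
a = T/(0.85 f'_c b) = 192/(0.85 × 7 × 22.1) = 1.4601 in.
With β₁ = 0.7, c = a/β₁ = 1.4601/0.7 = 2.09 in.

c ≈ 2.09 in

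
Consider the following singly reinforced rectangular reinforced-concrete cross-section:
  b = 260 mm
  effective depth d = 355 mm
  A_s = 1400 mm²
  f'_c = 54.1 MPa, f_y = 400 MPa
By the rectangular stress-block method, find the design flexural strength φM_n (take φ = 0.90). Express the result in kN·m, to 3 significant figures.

T = A_s f_y = 1400 × 400 = 560000 N = 560 kN.
From C = T: a = T/(0.85 f'_c b) = 560000/(0.85 × 54.1 × 260) = 46.84 mm.
M_n = T(d − a/2) = 560 kN × (355 − 23.42) mm = 185.68 kN·m.
φM_n = 0.90 × 185.68 = 167.11 kN·m.

φM_n ≈ 167 kN·m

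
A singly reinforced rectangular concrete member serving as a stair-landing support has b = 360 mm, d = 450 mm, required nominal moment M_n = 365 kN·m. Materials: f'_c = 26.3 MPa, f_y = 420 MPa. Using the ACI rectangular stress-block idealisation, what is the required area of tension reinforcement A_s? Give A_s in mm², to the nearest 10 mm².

With M_n = 0.85 f'_c a b (d − a/2), solve the quadratic for a:
a = d − √(d² − 2M_n/(0.85 f'_c b)) = 450 − √(450² − 2 × 365×10⁶/(0.85 × 26.3 × 360)) = 115.65 mm.
A_s = 0.85 f'_c a b / f_y = 0.85 × 26.3 × 115.65 × 360 / 420 = 2216.0 mm².

A_s ≈ 2220 mm²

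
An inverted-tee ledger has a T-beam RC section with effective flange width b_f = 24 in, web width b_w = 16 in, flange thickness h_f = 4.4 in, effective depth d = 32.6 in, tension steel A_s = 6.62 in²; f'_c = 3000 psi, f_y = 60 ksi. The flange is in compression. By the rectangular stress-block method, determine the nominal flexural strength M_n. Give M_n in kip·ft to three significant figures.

Tension: T = A_s f_y = 6.62 × 60 = 397.2 kips.
Try a within the flange: a = T/(0.85 f'_c b_f) = 397.2/(0.85 × 3 × 24) = 6.490 in.
a = 6.490 > h_f = 4.4 in: the block extends into the web. Split into flange-overhang and web parts.
C_f = 0.85 f'_c (b_f − b_w) h_f = 0.85 × 3 × (24 − 16) × 4.4 = 89.8 kips.
Remaining web compression depth: a_w = (T − C_f)/(0.85 f'_c b_w) = (397.2 − 89.8)/(0.85 × 3 × 16) = 7.534 in.
M_n = C_f(d − h_f/2) + (T − C_f)(d − a_w/2) = 89.8 × (32.6 − 2.2) + 307.4 × (32.6 − 3.767) = 2729.9 + 8863.3 = 11593.2 kip·in.
M_n = 11593.2/12 = 966.10 kip·ft.

M_n ≈ 966 kip·ft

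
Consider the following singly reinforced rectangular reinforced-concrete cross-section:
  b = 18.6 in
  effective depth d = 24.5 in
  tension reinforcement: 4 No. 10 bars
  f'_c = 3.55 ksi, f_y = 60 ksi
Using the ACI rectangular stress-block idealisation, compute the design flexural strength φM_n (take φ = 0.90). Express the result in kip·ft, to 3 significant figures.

A_s = 4 × 1.27 = 5.08 in².
T = A_s f_y = 5.08 × 60 = 304.8 kips.
a = T/(0.85 f'_c b) = 304.8/(0.85 × 3.55 × 18.6) = 5.431 in.
M_n = T(d − a/2) = 304.8 × (24.5 − 2.7155) = 6639.9 kip·in = 6639.9/12 = 553.33 kip·ft.
φM_n = 0.90 × 553.33 = 498.00 kip·ft.

φM_n ≈ 498 kip·ft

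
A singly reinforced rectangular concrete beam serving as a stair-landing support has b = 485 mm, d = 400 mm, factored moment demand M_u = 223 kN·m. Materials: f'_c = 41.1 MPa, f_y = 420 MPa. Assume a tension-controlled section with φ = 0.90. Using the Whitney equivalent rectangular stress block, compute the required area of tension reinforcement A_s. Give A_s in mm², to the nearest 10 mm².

M_n = M_u/φ = 223/0.90 = 247.778 kN·m.
With M_n = 0.85 f'_c a b (d − a/2), solve the quadratic for a:
a = d − √(d² − 2M_n/(0.85 f'_c b)) = 400 − √(400² − 2 × 247.778×10⁶/(0.85 × 41.1 × 485)) = 38.40 mm.
A_s = 0.85 f'_c a b / f_y = 0.85 × 41.1 × 38.40 × 485 / 420 = 1549.1 mm².

A_s ≈ 1550 mm²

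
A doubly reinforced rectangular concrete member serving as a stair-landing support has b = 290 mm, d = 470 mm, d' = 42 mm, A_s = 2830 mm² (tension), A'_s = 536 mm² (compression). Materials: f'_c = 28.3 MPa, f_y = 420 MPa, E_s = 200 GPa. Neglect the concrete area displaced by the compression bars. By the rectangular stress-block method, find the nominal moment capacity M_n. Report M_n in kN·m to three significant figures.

M_n ≈ 483 kN·m

Assume both tension and compression steel yield.
Net tension couple steel: A_s − A'_s = 2294 mm².
a = (A_s − A'_s) f_y / (0.85 f'_c b) = 963480/(0.85 × 28.3 × 290) = 138.11 mm.
c = a/β₁ = 138.11/0.848 = 162.87 mm; ε'_s = 0.003(c − d')/c = 0.0022 ≥ f_y/E_s = 0.0021, so compression steel does yield.
M_n = (A_s − A'_s) f_y (d − a/2) + A'_s f_y (d − d') = [963480 × (470 − 69.055) + 225120 × (470 − 42)] × 10⁻⁶ = 386.30 + 96.35 = 482.65 kN·m.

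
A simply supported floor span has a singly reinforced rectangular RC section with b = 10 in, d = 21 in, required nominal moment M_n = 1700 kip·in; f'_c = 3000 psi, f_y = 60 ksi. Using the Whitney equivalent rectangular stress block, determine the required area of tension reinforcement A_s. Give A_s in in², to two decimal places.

From M_n = 0.85 f'_c a b (d − a/2):
a = d − √(d² − 2M_n/(0.85 f'_c b)) = 21 − √(21² − 2 × 1700/(0.85 × 3 × 10)) = 3.460 in.
A_s = 0.85 f'_c a b / f_y = 0.85 × 3 × 3.460 × 10 / 60 = 1.471 in².

A_s ≈ 1.47 in²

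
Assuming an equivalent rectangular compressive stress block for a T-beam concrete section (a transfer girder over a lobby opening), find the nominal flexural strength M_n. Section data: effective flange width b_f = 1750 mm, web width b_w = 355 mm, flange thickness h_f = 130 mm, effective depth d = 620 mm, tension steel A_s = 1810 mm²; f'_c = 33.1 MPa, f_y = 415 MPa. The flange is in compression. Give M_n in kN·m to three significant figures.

M_n ≈ 460 kN·m

Tension: T = A_s f_y = 1810 × 415 = 751150 N.
Try a within the flange: a = T/(0.85 f'_c b_f) = 751150/(0.85 × 33.1 × 1750) = 15.26 mm.
Since a = 15.26 ≤ h_f = 130 mm, the stress block lies entirely in the flange; analyse as a rectangular beam of width b_f.
M_n = T(d − a/2) = 751150 × (620 − 7.63) = 459.98 × 10⁶ N·mm.
M_n = 459.98 kN·m.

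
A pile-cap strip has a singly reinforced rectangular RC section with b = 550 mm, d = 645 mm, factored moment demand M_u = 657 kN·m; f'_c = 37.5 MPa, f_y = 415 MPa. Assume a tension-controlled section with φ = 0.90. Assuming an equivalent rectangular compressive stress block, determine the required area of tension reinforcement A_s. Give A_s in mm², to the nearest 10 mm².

M_n = M_u/φ = 657/0.90 = 730 kN·m.
With M_n = 0.85 f'_c a b (d − a/2), solve the quadratic for a:
a = d − √(d² − 2M_n/(0.85 f'_c b)) = 645 − √(645² − 2 × 730×10⁶/(0.85 × 37.5 × 550)) = 68.16 mm.
A_s = 0.85 f'_c a b / f_y = 0.85 × 37.5 × 68.16 × 550 / 415 = 2879.3 mm².

A_s ≈ 2880 mm²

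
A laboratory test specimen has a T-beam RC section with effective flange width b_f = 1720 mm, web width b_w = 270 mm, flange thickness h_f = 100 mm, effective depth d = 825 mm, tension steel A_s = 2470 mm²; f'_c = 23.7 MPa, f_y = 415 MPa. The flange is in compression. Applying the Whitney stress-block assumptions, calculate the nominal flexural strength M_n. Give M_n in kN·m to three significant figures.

Tension: T = A_s f_y = 2470 × 415 = 1025050 N.
Try a within the flange: a = T/(0.85 f'_c b_f) = 1025050/(0.85 × 23.7 × 1720) = 29.58 mm.
Since a = 29.58 ≤ h_f = 100 mm, the stress block lies entirely in the flange; analyse as a rectangular beam of width b_f.
M_n = T(d − a/2) = 1025050 × (825 − 14.79) = 830.51 × 10⁶ N·mm.
M_n = 830.51 kN·m.

M_n ≈ 831 kN·m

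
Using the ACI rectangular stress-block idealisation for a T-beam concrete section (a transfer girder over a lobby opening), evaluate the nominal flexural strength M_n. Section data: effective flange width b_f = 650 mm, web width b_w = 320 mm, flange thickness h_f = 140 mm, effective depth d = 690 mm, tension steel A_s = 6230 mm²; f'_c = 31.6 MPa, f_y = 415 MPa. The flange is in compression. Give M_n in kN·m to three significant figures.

Tension: T = A_s f_y = 6230 × 415 = 2585450 N.
Try a within the flange: a = T/(0.85 f'_c b_f) = 2585450/(0.85 × 31.6 × 650) = 148.09 mm.
a = 148.09 > h_f = 140 mm: the block extends into the web. Split into flange-overhang and web parts.
C_f = 0.85 f'_c (b_f − b_w) h_f = 0.85 × 31.6 × (650 − 320) × 140 = 1240932 N.
Remaining web compression depth: a_w = (T − C_f)/(0.85 f'_c b_w) = (2585450 − 1240932)/(0.85 × 31.6 × 320) = 156.43 mm.
M_n = C_f(d − h_f/2) + (T − C_f)(d − a_w/2) = 1240932 × (690 − 70) + 1344518 × (690 − 78.215) = 769.38 + 822.56 = 1591.94 × 10⁶ N·mm.
M_n = 1591.94 kN·m.

M_n ≈ 1590 kN·m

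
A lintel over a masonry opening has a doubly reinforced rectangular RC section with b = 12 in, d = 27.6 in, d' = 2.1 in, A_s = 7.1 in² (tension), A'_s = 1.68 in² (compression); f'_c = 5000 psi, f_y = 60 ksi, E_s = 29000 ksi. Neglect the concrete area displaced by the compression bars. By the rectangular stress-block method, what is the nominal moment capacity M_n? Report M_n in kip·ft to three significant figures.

M_n ≈ 876 kip·ft

Assume both steels yield.
a = (A_s − A'_s) f_y/(0.85 f'_c b) = (7.1 − 1.68) × 60/(0.85 × 5 × 12) = 6.376 in.
c = a/β₁ = 6.376/0.8 = 7.970 in; ε'_s = 0.003(c − d')/c = 0.0022 ≥ ε_y = 0.0021, so the compression steel yields.
M_n = (A_s − A'_s) f_y (d − a/2) + A'_s f_y (d − d') = 325.2 × (27.6 − 3.188) + 100.8 × (27.6 − 2.1) = 7938.8 + 2570.4 = 10509.2 kip·in = 10509.2/12 = 875.77 kip·ft.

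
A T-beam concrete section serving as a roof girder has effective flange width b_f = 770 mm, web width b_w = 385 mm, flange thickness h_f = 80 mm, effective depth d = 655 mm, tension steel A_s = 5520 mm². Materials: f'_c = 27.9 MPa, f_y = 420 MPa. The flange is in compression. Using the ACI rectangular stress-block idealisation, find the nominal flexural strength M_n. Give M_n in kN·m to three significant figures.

M_n ≈ 1350 kN·m

Tension: T = A_s f_y = 5520 × 420 = 2318400 N.
Try a within the flange: a = T/(0.85 f'_c b_f) = 2318400/(0.85 × 27.9 × 770) = 126.96 mm.
a = 126.96 > h_f = 80 mm: the block extends into the web. Split into flange-overhang and web parts.
C_f = 0.85 f'_c (b_f − b_w) h_f = 0.85 × 27.9 × (770 − 385) × 80 = 730422 N.
Remaining web compression depth: a_w = (T − C_f)/(0.85 f'_c b_w) = (2318400 − 730422)/(0.85 × 27.9 × 385) = 173.92 mm.
M_n = C_f(d − h_f/2) + (T − C_f)(d − a_w/2) = 730422 × (655 − 40) + 1587978 × (655 − 86.96) = 449.21 + 902.04 = 1351.25 × 10⁶ N·mm.
M_n = 1351.25 kN·m.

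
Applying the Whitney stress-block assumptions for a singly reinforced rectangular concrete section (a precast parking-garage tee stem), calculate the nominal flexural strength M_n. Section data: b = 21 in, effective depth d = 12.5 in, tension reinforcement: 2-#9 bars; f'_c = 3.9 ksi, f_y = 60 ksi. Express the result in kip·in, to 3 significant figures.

A_s = 2 × 1 = 2 in².
T = A_s f_y = 2 × 60 = 120 kips.
a = T/(0.85 f'_c b) = 120/(0.85 × 3.9 × 21) = 1.724 in.
M_n = T(d − a/2) = 120 × (12.5 − 0.862) = 1396.6 kip·in.

M_n ≈ 1400 kip·in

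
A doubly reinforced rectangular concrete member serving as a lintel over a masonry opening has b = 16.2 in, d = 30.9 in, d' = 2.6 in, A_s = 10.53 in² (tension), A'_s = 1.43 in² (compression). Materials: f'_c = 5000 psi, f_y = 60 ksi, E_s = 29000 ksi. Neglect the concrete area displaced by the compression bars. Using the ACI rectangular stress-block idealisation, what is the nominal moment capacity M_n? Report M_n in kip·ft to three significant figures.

Assume both steels yield.
a = (A_s − A'_s) f_y/(0.85 f'_c b) = (10.53 − 1.43) × 60/(0.85 × 5 × 16.2) = 7.930 in.
c = a/β₁ = 7.930/0.8 = 9.913 in; ε'_s = 0.003(c − d')/c = 0.0022 ≥ ε_y = 0.0021, so the compression steel yields.
M_n = (A_s − A'_s) f_y (d − a/2) + A'_s f_y (d − d') = 546 × (30.9 − 3.965) + 85.8 × (30.9 − 2.6) = 14706.5 + 2428.1 = 17134.6 kip·in = 17134.6/12 = 1427.88 kip·ft.

M_n ≈ 1430 kip·ft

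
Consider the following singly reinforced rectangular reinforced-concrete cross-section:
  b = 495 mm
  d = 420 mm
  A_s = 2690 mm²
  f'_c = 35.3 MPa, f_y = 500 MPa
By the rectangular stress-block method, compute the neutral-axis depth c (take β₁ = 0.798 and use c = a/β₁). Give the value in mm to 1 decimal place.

c ≈ 113.5 mm

T = A_s f_y = 2690 × 500 = 1345000 N = 1345 kN.
Setting C = 0.85 f'_c a b equal to T: a = 1345000/(0.85 × 35.3 × 495) = 90.557 mm.
With β₁ = 0.798, c = a/β₁ = 90.557/0.798 = 113.5 mm.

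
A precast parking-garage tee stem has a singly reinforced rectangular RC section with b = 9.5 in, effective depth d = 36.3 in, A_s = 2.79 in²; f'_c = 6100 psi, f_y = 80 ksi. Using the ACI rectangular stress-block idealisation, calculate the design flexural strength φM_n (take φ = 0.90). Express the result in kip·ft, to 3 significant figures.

φM_n ≈ 570 kip·ft

T = A_s f_y = 2.79 × 80 = 223.2 kips.
a = T/(0.85 f'_c b) = 223.2/(0.85 × 6.1 × 9.5) = 4.531 in.
M_n = T(d − a/2) = 223.2 × (36.3 − 2.2655) = 7596.5 kip·in = 7596.5/12 = 633.04 kip·ft.
φM_n = 0.90 × 633.04 = 569.74 kip·ft.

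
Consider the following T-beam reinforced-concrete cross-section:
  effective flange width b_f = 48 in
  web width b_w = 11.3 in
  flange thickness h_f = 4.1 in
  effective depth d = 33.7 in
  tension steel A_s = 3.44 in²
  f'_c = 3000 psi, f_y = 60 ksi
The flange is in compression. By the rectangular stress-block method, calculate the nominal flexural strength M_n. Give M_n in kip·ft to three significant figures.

Tension: T = A_s f_y = 3.44 × 60 = 206.4 kips.
Try a within the flange: a = T/(0.85 f'_c b_f) = 206.4/(0.85 × 3 × 48) = 1.686 in.
Since a = 1.686 ≤ h_f = 4.1 in, the stress block lies entirely in the flange; analyse as a rectangular beam of width b_f.
M_n = T(d − a/2) = 206.4 × (33.7 − 0.843) = 6781.7 kip·in.
M_n = 6781.7/12 = 565.14 kip·ft.

M_n ≈ 565 kip·ft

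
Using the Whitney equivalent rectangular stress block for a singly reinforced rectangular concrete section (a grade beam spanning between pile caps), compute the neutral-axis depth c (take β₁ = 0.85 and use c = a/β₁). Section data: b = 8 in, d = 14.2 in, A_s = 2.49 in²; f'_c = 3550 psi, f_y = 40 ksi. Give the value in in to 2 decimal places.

T = A_s f_y = 2.49 × 40 = 99.6 kips.
a = T/(0.85 f'_c b) = 99.6/(0.85 × 3.55 × 8) = 4.1259 in.
With β₁ = 0.85, c = a/β₁ = 4.1259/0.85 = 4.85 in.

c ≈ 4.85 in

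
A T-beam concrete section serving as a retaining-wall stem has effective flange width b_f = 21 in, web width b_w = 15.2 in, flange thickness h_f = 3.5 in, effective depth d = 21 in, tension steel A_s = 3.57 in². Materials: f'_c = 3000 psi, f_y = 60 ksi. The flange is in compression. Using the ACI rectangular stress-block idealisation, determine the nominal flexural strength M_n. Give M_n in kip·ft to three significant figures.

Tension: T = A_s f_y = 3.57 × 60 = 214.2 kips.
Try a within the flange: a = T/(0.85 f'_c b_f) = 214.2/(0.85 × 3 × 21) = 4.000 in.
a = 4.000 > h_f = 3.5 in: the block extends into the web. Split into flange-overhang and web parts.
C_f = 0.85 f'_c (b_f − b_w) h_f = 0.85 × 3 × (21 − 15.2) × 3.5 = 51.8 kips.
Remaining web compression depth: a_w = (T − C_f)/(0.85 f'_c b_w) = (214.2 − 51.8)/(0.85 × 3 × 15.2) = 4.190 in.
M_n = C_f(d − h_f/2) + (T − C_f)(d − a_w/2) = 51.8 × (21 − 1.75) + 162.4 × (21 − 2.095) = 997.2 + 3070.2 = 4067.4 kip·in.
M_n = 4067.4/12 = 338.95 kip·ft.

M_n ≈ 339 kip·ft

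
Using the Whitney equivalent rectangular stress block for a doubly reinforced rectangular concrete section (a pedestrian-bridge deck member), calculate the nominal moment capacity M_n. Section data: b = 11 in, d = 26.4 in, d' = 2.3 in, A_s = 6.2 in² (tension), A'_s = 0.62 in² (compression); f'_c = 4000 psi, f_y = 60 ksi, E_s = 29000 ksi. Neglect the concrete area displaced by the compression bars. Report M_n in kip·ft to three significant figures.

M_n ≈ 686 kip·ft

Assume both steels yield.
a = (A_s − A'_s) f_y/(0.85 f'_c b) = (6.2 − 0.62) × 60/(0.85 × 4 × 11) = 8.952 in.
c = a/β₁ = 8.952/0.85 = 10.532 in; ε'_s = 0.003(c − d')/c = 0.0023 ≥ ε_y = 0.0021, so the compression steel yields.
M_n = (A_s − A'_s) f_y (d − a/2) + A'_s f_y (d − d') = 334.8 × (26.4 − 4.476) + 37.2 × (26.4 − 2.3) = 7340.2 + 896.5 = 8236.7 kip·in = 8236.7/12 = 686.39 kip·ft.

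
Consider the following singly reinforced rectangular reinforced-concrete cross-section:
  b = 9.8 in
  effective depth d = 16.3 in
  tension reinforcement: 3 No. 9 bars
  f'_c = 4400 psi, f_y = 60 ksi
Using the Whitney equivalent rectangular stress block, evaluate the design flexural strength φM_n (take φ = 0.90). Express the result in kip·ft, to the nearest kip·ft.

φM_n ≈ 187 kip·ft

A_s = 3 × 1 = 3 in².
T = A_s f_y = 3 × 60 = 180 kips.
a = T/(0.85 f'_c b) = 180/(0.85 × 4.4 × 9.8) = 4.911 in.
M_n = T(d − a/2) = 180 × (16.3 − 2.4555) = 2492.0 kip·in = 2492.0/12 = 207.67 kip·ft.
φM_n = 0.90 × 207.67 = 186.90 kip·ft.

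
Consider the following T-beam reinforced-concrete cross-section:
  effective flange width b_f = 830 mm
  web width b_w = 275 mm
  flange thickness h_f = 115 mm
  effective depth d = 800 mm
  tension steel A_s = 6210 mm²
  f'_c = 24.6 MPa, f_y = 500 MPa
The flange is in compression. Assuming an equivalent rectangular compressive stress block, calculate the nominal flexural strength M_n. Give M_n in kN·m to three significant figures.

Tension: T = A_s f_y = 6210 × 500 = 3105000 N.
Try a within the flange: a = T/(0.85 f'_c b_f) = 3105000/(0.85 × 24.6 × 830) = 178.91 mm.
a = 178.91 > h_f = 115 mm: the block extends into the web. Split into flange-overhang and web parts.
C_f = 0.85 f'_c (b_f − b_w) h_f = 0.85 × 24.6 × (830 − 275) × 115 = 1334581 N.
Remaining web compression depth: a_w = (T − C_f)/(0.85 f'_c b_w) = (3105000 − 1334581)/(0.85 × 24.6 × 275) = 307.89 mm.
M_n = C_f(d − h_f/2) + (T − C_f)(d − a_w/2) = 1334581 × (800 − 57.5) + 1770419 × (800 − 153.945) = 990.93 + 1143.79 = 2134.72 × 10⁶ N·mm.
M_n = 2134.72 kN·m.

M_n ≈ 2130 kN·m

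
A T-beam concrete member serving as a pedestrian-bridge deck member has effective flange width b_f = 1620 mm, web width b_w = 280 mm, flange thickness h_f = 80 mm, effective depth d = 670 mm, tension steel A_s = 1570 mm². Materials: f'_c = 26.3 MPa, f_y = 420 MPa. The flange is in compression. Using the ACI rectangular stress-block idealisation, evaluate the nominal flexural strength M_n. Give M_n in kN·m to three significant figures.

M_n ≈ 436 kN·m

Tension: T = A_s f_y = 1570 × 420 = 659400 N.
Try a within the flange: a = T/(0.85 f'_c b_f) = 659400/(0.85 × 26.3 × 1620) = 18.21 mm.
Since a = 18.21 ≤ h_f = 80 mm, the stress block lies entirely in the flange; analyse as a rectangular beam of width b_f.
M_n = T(d − a/2) = 659400 × (670 − 9.105) = 435.79 × 10⁶ N·mm.
M_n = 435.79 kN·m.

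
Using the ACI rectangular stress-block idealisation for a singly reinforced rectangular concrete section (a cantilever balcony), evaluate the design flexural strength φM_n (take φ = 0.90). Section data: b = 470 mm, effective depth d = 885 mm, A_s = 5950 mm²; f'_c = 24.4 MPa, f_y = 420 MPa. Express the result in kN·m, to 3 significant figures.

T = A_s f_y = 5950 × 420 = 2499000 N = 2499 kN.
From C = T: a = T/(0.85 f'_c b) = 2499000/(0.85 × 24.4 × 470) = 256.37 mm.
M_n = T(d − a/2) = 2499 kN × (885 − 128.185) mm = 1891.28 kN·m.
φM_n = 0.90 × 1891.28 = 1702.15 kN·m.

φM_n ≈ 1700 kN·m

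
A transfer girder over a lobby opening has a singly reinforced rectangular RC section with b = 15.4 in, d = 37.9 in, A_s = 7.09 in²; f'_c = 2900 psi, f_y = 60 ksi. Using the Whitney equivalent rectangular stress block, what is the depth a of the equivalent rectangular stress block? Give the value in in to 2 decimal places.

T = A_s f_y = 7.09 × 60 = 425.4 kips.
a = T/(0.85 f'_c b) = 425.4/(0.85 × 2.9 × 15.4) = 11.21 in.

a ≈ 11.21 in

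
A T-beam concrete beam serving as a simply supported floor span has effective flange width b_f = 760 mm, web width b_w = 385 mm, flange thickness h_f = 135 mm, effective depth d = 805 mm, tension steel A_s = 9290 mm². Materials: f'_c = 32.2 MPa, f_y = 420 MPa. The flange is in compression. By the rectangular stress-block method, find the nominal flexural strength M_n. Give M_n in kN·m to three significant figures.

M_n ≈ 2750 kN·m

Tension: T = A_s f_y = 9290 × 420 = 3901800 N.
Try a within the flange: a = T/(0.85 f'_c b_f) = 3901800/(0.85 × 32.2 × 760) = 187.58 mm.
a = 187.58 > h_f = 135 mm: the block extends into the web. Split into flange-overhang and web parts.
C_f = 0.85 f'_c (b_f − b_w) h_f = 0.85 × 32.2 × (760 − 385) × 135 = 1385606 N.
Remaining web compression depth: a_w = (T − C_f)/(0.85 f'_c b_w) = (3901800 − 1385606)/(0.85 × 32.2 × 385) = 238.79 mm.
M_n = C_f(d − h_f/2) + (T − C_f)(d − a_w/2) = 1385606 × (805 − 67.5) + 2516194 × (805 − 119.395) = 1021.88 + 1725.12 = 2747.00 × 10⁶ N·mm.
M_n = 2747.00 kN·m.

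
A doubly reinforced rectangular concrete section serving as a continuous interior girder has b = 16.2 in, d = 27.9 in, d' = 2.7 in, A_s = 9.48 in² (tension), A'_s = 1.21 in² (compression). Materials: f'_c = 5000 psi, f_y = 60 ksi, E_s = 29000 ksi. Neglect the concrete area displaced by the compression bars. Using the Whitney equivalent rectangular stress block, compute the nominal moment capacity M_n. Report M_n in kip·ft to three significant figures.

M_n ≈ 1160 kip·ft

Assume both steels yield.
a = (A_s − A'_s) f_y/(0.85 f'_c b) = (9.48 − 1.21) × 60/(0.85 × 5 × 16.2) = 7.207 in.
c = a/β₁ = 7.207/0.8 = 9.009 in; ε'_s = 0.003(c − d')/c = 0.0021 ≥ ε_y = 0.0021, so the compression steel yields.
M_n = (A_s − A'_s) f_y (d − a/2) + A'_s f_y (d − d') = 496.2 × (27.9 − 3.6035) + 72.6 × (27.9 − 2.7) = 12055.9 + 1829.5 = 13885.4 kip·in = 13885.4/12 = 1157.12 kip·ft.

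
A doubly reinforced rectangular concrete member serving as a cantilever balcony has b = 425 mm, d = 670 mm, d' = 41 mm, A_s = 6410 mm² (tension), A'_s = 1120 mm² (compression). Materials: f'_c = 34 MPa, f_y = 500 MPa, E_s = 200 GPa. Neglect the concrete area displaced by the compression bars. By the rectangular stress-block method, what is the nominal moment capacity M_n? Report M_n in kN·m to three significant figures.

Assume both tension and compression steel yield.
Net tension couple steel: A_s − A'_s = 5290 mm².
a = (A_s − A'_s) f_y / (0.85 f'_c b) = 2645000/(0.85 × 34 × 425) = 215.35 mm.
c = a/β₁ = 215.35/0.807 = 266.85 mm; ε'_s = 0.003(c − d')/c = 0.0025 ≥ f_y/E_s = 0.0025, so compression steel does yield.
M_n = (A_s − A'_s) f_y (d − a/2) + A'_s f_y (d − d') = [2645000 × (670 − 107.675) + 560000 × (670 − 41)] × 10⁻⁶ = 1487.35 + 352.24 = 1839.59 kN·m.

M_n ≈ 1840 kN·m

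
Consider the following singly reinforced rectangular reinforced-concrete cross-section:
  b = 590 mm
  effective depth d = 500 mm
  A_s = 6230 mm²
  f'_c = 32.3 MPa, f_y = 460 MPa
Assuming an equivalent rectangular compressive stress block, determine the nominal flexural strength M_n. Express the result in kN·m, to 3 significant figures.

T = A_s f_y = 6230 × 460 = 2865800 N = 2865.8 kN.
From C = T: a = T/(0.85 f'_c b) = 2865800/(0.85 × 32.3 × 590) = 176.92 mm.
M_n = T(d − a/2) = 2865.8 kN × (500 − 88.46) mm = 1179.39 kN·m.

M_n ≈ 1180 kN·m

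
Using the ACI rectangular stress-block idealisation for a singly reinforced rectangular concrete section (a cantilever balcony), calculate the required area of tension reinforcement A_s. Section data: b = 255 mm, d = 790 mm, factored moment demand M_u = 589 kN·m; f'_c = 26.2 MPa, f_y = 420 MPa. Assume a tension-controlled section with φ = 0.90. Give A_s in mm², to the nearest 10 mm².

M_n = M_u/φ = 589/0.90 = 654.444 kN·m.
With M_n = 0.85 f'_c a b (d − a/2), solve the quadratic for a:
a = d − √(d² − 2M_n/(0.85 f'_c b)) = 790 − √(790² − 2 × 654.444×10⁶/(0.85 × 26.2 × 255)) = 162.61 mm.
A_s = 0.85 f'_c a b / f_y = 0.85 × 26.2 × 162.61 × 255 / 420 = 2198.7 mm².

A_s ≈ 2200 mm²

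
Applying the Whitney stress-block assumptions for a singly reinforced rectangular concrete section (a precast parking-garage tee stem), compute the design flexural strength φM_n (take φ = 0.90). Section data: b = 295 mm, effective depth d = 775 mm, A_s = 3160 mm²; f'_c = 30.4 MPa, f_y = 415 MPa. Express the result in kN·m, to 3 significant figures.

φM_n ≈ 813 kN·m

T = A_s f_y = 3160 × 415 = 1311400 N = 1311.4 kN.
From C = T: a = T/(0.85 f'_c b) = 1311400/(0.85 × 30.4 × 295) = 172.04 mm.
M_n = T(d − a/2) = 1311.4 kN × (775 − 86.02) mm = 903.53 kN·m.
φM_n = 0.90 × 903.53 = 813.18 kN·m.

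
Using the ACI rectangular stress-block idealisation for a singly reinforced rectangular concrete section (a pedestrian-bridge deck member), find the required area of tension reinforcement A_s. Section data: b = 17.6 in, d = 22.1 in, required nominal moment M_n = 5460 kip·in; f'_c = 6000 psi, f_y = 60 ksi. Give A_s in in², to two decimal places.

From M_n = 0.85 f'_c a b (d − a/2):
a = d − √(d² − 2M_n/(0.85 f'_c b)) = 22.1 − √(22.1² − 2 × 5460/(0.85 × 6 × 17.6)) = 2.949 in.
A_s = 0.85 f'_c a b / f_y = 0.85 × 6 × 2.949 × 17.6 / 60 = 4.412 in².

A_s ≈ 4.41 in²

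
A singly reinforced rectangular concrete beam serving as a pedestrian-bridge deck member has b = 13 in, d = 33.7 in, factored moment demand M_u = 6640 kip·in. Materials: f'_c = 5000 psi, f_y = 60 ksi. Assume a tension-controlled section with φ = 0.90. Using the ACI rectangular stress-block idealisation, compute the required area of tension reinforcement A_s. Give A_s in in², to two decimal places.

A_s ≈ 3.89 in²

M_n = M_u/φ = 6640/0.90 = 7377.78 kip·in.
From M_n = 0.85 f'_c a b (d − a/2):
a = d − √(d² − 2M_n/(0.85 f'_c b)) = 33.7 − √(33.7² − 2 × 7377.78/(0.85 × 5 × 13)) = 4.228 in.
A_s = 0.85 f'_c a b / f_y = 0.85 × 5 × 4.228 × 13 / 60 = 3.893 in².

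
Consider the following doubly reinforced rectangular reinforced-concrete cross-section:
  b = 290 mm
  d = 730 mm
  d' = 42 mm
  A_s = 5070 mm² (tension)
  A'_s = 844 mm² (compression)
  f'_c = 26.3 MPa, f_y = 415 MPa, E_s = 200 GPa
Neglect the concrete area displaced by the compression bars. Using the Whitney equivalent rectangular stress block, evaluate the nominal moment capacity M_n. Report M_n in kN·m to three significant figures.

M_n ≈ 1280 kN·m

Assume both tension and compression steel yield.
Net tension couple steel: A_s − A'_s = 4226 mm².
a = (A_s − A'_s) f_y / (0.85 f'_c b) = 1753790/(0.85 × 26.3 × 290) = 270.52 mm.
c = a/β₁ = 270.52/0.85 = 318.26 mm; ε'_s = 0.003(c − d')/c = 0.0026 ≥ f_y/E_s = 0.0021, so compression steel does yield.
M_n = (A_s − A'_s) f_y (d − a/2) + A'_s f_y (d − d') = [1753790 × (730 − 135.26) + 350260 × (730 − 42)] × 10⁻⁶ = 1043.05 + 240.98 = 1284.03 kN·m.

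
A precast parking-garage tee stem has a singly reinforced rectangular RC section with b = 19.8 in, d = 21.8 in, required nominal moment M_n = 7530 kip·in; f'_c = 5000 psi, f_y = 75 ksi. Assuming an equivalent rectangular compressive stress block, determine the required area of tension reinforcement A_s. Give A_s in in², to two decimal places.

From M_n = 0.85 f'_c a b (d − a/2):
a = d − √(d² − 2M_n/(0.85 f'_c b)) = 21.8 − √(21.8² − 2 × 7530/(0.85 × 5 × 19.8)) = 4.587 in.
A_s = 0.85 f'_c a b / f_y = 0.85 × 5 × 4.587 × 19.8 / 75 = 5.147 in².

A_s ≈ 5.15 in²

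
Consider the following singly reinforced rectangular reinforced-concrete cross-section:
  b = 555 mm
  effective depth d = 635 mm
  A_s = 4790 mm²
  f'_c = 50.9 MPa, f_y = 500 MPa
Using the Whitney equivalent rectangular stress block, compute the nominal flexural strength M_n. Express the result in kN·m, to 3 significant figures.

T = A_s f_y = 4790 × 500 = 2395000 N = 2395 kN.
From C = T: a = T/(0.85 f'_c b) = 2395000/(0.85 × 50.9 × 555) = 99.74 mm.
M_n = T(d − a/2) = 2395 kN × (635 − 49.87) mm = 1401.39 kN·m.

M_n ≈ 1400 kN·m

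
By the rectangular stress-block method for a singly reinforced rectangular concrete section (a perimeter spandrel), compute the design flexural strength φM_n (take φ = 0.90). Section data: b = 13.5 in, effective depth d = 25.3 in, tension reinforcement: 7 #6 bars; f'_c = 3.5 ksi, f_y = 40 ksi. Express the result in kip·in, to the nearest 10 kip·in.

φM_n ≈ 2640 kip·in

A_s = 7 × 0.44 = 3.08 in².
T = A_s f_y = 3.08 × 40 = 123.2 kips.
a = T/(0.85 f'_c b) = 123.2/(0.85 × 3.5 × 13.5) = 3.068 in.
M_n = T(d − a/2) = 123.2 × (25.3 − 1.534) = 2928.0 kip·in.
φM_n = 0.90 × 2928.0 = 2635.2 kip·in.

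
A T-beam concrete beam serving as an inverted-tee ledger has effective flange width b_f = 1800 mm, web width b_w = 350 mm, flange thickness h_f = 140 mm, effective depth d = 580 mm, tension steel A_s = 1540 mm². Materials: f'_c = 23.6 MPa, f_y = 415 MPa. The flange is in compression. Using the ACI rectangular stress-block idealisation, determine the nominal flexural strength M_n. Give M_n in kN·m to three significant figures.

M_n ≈ 365 kN·m

Tension: T = A_s f_y = 1540 × 415 = 639100 N.
Try a within the flange: a = T/(0.85 f'_c b_f) = 639100/(0.85 × 23.6 × 1800) = 17.70 mm.
Since a = 17.70 ≤ h_f = 140 mm, the stress block lies entirely in the flange; analyse as a rectangular beam of width b_f.
M_n = T(d − a/2) = 639100 × (580 − 8.85) = 365.02 × 10⁶ N·mm.
M_n = 365.02 kN·m.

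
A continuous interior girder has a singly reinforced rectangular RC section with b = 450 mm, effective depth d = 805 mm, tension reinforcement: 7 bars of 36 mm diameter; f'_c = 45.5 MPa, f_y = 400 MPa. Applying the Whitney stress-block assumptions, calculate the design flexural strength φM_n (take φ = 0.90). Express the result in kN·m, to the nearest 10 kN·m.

φM_n ≈ 1860 kN·m

A_s = 7 × 1018 = 7126 mm².
T = A_s f_y = 7126 × 400 = 2850400 N = 2850.4 kN.
From C = T: a = T/(0.85 f'_c b) = 2850400/(0.85 × 45.5 × 450) = 163.78 mm.
M_n = T(d − a/2) = 2850.4 kN × (805 − 81.89) mm = 2061.15 kN·m.
φM_n = 0.90 × 2061.15 = 1855.04 kN·m.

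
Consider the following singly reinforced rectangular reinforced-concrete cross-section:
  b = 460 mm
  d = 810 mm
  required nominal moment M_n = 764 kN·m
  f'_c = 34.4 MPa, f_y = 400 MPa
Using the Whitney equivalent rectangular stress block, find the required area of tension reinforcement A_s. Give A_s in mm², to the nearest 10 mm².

A_s ≈ 2470 mm²

With M_n = 0.85 f'_c a b (d − a/2), solve the quadratic for a:
a = d − √(d² − 2M_n/(0.85 f'_c b)) = 810 − √(810² − 2 × 764×10⁶/(0.85 × 34.4 × 460)) = 73.46 mm.
A_s = 0.85 f'_c a b / f_y = 0.85 × 34.4 × 73.46 × 460 / 400 = 2470.2 mm².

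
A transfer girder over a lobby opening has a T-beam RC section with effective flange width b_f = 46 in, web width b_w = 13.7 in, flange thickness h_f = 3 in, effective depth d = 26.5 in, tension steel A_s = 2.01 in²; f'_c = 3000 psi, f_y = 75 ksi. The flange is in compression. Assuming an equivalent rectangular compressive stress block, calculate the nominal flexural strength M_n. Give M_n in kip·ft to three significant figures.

M_n ≈ 325 kip·ft

Tension: T = A_s f_y = 2.01 × 75 = 150.75 kips.
Try a within the flange: a = T/(0.85 f'_c b_f) = 150.75/(0.85 × 3 × 46) = 1.285 in.
Since a = 1.285 ≤ h_f = 3 in, the stress block lies entirely in the flange; analyse as a rectangular beam of width b_f.
M_n = T(d − a/2) = 150.75 × (26.5 − 0.6425) = 3898.0 kip·in.
M_n = 3898.0/12 = 324.83 kip·ft.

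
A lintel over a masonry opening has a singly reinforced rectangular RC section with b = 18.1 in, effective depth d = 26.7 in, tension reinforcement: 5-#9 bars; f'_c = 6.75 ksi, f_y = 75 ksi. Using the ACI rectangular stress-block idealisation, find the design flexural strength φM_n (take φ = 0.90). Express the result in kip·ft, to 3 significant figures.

A_s = 5 × 1 = 5 in².
T = A_s f_y = 5 × 75 = 375 kips.
a = T/(0.85 f'_c b) = 375/(0.85 × 6.75 × 18.1) = 3.611 in.
M_n = T(d − a/2) = 375 × (26.7 − 1.8055) = 9335.4 kip·in = 9335.4/12 = 777.95 kip·ft.
φM_n = 0.90 × 777.95 = 700.16 kip·ft.

φM_n ≈ 700 kip·ft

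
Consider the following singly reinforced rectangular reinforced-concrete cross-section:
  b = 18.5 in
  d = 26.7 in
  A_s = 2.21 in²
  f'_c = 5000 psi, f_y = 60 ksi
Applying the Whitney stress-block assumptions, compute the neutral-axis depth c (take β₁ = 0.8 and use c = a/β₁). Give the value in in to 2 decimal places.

T = A_s f_y = 2.21 × 60 = 132.6 kips.
a = T/(0.85 f'_c b) = 132.6/(0.85 × 5 × 18.5) = 1.6865 in.
With β₁ = 0.8, c = a/β₁ = 1.6865/0.8 = 2.11 in.

c ≈ 2.11 in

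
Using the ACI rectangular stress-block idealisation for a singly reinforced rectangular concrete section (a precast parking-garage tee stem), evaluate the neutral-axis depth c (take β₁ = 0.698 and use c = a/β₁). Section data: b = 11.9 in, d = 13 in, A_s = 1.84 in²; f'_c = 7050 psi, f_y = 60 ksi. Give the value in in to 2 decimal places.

c ≈ 2.22 in

T = A_s f_y = 1.84 × 60 = 110.4 kips.
a = T/(0.85 f'_c b) = 110.4/(0.85 × 7.05 × 11.9) = 1.5482 in.
With β₁ = 0.698, c = a/β₁ = 1.5482/0.698 = 2.22 in.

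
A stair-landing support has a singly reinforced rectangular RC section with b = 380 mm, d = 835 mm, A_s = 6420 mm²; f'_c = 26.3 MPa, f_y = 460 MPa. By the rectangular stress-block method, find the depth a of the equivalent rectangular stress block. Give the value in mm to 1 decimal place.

T = A_s f_y = 6420 × 460 = 2953200 N = 2953.2 kN.
Setting C = 0.85 f'_c a b equal to T: a = 2953200/(0.85 × 26.3 × 380) = 347.6 mm.

a ≈ 347.6 mm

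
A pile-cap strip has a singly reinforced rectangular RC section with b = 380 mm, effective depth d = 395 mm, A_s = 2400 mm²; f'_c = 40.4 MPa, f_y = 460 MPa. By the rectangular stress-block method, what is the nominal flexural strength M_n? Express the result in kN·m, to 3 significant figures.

M_n ≈ 389 kN·m

T = A_s f_y = 2400 × 460 = 1104000 N = 1104 kN.
From C = T: a = T/(0.85 f'_c b) = 1104000/(0.85 × 40.4 × 380) = 84.60 mm.
M_n = T(d − a/2) = 1104 kN × (395 − 42.3) mm = 389.38 kN·m.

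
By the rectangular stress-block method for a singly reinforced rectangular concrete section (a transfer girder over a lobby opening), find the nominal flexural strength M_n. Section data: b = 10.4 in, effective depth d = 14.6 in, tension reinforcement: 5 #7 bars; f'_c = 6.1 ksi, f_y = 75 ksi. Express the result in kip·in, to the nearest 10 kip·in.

M_n ≈ 2820 kip·in

A_s = 5 × 0.6 = 3 in².
T = A_s f_y = 3 × 75 = 225 kips.
a = T/(0.85 f'_c b) = 225/(0.85 × 6.1 × 10.4) = 4.173 in.
M_n = T(d − a/2) = 225 × (14.6 − 2.0865) = 2815.5 kip·in.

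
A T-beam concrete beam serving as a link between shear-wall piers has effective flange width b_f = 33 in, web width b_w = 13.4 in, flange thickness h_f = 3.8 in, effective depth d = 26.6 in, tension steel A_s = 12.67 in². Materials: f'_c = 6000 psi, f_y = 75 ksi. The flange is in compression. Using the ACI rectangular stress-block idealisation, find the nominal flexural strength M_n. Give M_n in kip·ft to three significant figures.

M_n ≈ 1850 kip·ft

Tension: T = A_s f_y = 12.67 × 75 = 950.25 kips.
Try a within the flange: a = T/(0.85 f'_c b_f) = 950.25/(0.85 × 6 × 33) = 5.646 in.
a = 5.646 > h_f = 3.8 in: the block extends into the web. Split into flange-overhang and web parts.
C_f = 0.85 f'_c (b_f − b_w) h_f = 0.85 × 6 × (33 − 13.4) × 3.8 = 379.8 kips.
Remaining web compression depth: a_w = (T − C_f)/(0.85 f'_c b_w) = (950.25 − 379.8)/(0.85 × 6 × 13.4) = 8.347 in.
M_n = C_f(d − h_f/2) + (T − C_f)(d − a_w/2) = 379.8 × (26.6 − 1.9) + 570.45 × (26.6 − 4.1735) = 9381.1 + 12793.2 = 22174.3 kip·in.
M_n = 22174.3/12 = 1847.86 kip·ft.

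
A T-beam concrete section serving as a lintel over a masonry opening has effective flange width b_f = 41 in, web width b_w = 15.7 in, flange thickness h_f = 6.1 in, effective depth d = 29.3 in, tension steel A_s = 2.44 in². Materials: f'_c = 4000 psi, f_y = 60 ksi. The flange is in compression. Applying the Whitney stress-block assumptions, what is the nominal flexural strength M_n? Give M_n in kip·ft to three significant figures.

Tension: T = A_s f_y = 2.44 × 60 = 146.4 kips.
Try a within the flange: a = T/(0.85 f'_c b_f) = 146.4/(0.85 × 4 × 41) = 1.050 in.
Since a = 1.050 ≤ h_f = 6.1 in, the stress block lies entirely in the flange; analyse as a rectangular beam of width b_f.
M_n = T(d − a/2) = 146.4 × (29.3 − 0.525) = 4212.7 kip·in.
M_n = 4212.7/12 = 351.06 kip·ft.

M_n ≈ 351 kip·ft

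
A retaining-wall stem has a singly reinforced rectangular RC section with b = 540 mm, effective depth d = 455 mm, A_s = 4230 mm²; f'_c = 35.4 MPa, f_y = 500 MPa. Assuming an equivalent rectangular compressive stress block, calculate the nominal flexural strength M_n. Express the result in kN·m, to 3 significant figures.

T = A_s f_y = 4230 × 500 = 2115000 N = 2115 kN.
From C = T: a = T/(0.85 f'_c b) = 2115000/(0.85 × 35.4 × 540) = 130.17 mm.
M_n = T(d − a/2) = 2115 kN × (455 − 65.085) mm = 824.67 kN·m.

M_n ≈ 825 kN·m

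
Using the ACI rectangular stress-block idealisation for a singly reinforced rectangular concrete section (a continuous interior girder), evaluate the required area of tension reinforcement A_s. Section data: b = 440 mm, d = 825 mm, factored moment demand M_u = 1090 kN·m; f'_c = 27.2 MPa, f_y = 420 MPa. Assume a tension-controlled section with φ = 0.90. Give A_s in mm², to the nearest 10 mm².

A_s ≈ 3870 mm²

M_n = M_u/φ = 1090/0.90 = 1211.11 kN·m.
With M_n = 0.85 f'_c a b (d − a/2), solve the quadratic for a:
a = d − √(d² − 2M_n/(0.85 f'_c b)) = 825 − √(825² − 2 × 1211.11×10⁶/(0.85 × 27.2 × 440)) = 159.78 mm.
A_s = 0.85 f'_c a b / f_y = 0.85 × 27.2 × 159.78 × 440 / 420 = 3870.0 mm².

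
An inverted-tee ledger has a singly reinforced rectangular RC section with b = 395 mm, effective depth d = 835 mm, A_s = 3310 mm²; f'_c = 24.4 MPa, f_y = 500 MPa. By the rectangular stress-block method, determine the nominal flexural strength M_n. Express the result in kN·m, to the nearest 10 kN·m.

M_n ≈ 1210 kN·m

T = A_s f_y = 3310 × 500 = 1655000 N = 1655 kN.
From C = T: a = T/(0.85 f'_c b) = 1655000/(0.85 × 24.4 × 395) = 202.02 mm.
M_n = T(d − a/2) = 1655 kN × (835 − 101.01) mm = 1214.75 kN·m.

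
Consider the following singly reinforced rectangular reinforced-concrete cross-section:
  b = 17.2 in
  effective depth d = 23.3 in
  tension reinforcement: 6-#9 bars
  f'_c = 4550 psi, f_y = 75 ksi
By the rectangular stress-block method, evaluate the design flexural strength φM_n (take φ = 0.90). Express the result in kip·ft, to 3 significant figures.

A_s = 6 × 1 = 6 in².
T = A_s f_y = 6 × 75 = 450 kips.
a = T/(0.85 f'_c b) = 450/(0.85 × 4.55 × 17.2) = 6.765 in.
M_n = T(d − a/2) = 450 × (23.3 − 3.3825) = 8962.9 kip·in = 8962.9/12 = 746.91 kip·ft.
φM_n = 0.90 × 746.91 = 672.22 kip·ft.

φM_n ≈ 672 kip·ft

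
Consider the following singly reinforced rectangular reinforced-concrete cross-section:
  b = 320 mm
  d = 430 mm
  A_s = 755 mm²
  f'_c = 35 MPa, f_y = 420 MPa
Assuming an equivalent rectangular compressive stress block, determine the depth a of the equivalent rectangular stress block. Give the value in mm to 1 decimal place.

T = A_s f_y = 755 × 420 = 317100 N = 317.1 kN.
Setting C = 0.85 f'_c a b equal to T: a = 317100/(0.85 × 35 × 320) = 33.3 mm.

a ≈ 33.3 mm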